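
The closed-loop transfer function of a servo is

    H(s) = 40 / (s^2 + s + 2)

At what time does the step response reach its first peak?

Comparing s^2 + s + 2 to s^2 + 2ζωₙs + ωₙ²: ωₙ = √2 ≈ 1.414 rad/s and ζ = 1/(2·√2) ≈ 0.3536.
ζωₙ = 1/2 = 0.5, so ω_d = ωₙ√(1−ζ²) = √(ωₙ² − (ζωₙ)²) = √(2 − 0.5²) = √1.75 ≈ 1.323 rad/s.
t_p = π/ω_d = π/1.323 ≈ 2.375 s.

t_p ≈ 2.375 s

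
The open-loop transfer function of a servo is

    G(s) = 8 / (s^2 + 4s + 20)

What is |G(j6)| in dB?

Substitute s = j6: numerator = 8, denominator = -16 + j24.
|G(j6)| = |8| / |-16 + j24| = 8 / 28.844 ≈ 0.2774.
In decibels: 20·log₁₀(0.2774) ≈ -11.1 dB.

|G(j6)|_dB ≈ -11.1 dB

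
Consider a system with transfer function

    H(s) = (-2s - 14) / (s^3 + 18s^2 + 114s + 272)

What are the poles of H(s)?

The poles are the roots of the denominator s^3 + 18s^2 + 114s + 272 = 0.
Trying s = -8: the polynomial evaluates to 0, so (s + 8) is a factor.
Dividing out leaves s^2 + 10s + 34 = 0.
The quadratic formula then gives s = -5 ± 3j.

s = -5 + 3j, -5 - 3j, -8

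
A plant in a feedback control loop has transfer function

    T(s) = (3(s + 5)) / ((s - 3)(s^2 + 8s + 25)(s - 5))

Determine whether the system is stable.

The poles can be read from the denominator factors: s = 3, -4 + 3j, -4 - 3j, 5.
Since the pole(s) at s = 3, 5 lie in the right half-plane, the system is unstable.

unstable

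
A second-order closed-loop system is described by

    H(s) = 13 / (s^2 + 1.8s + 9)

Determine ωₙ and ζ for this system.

ωₙ = 3 rad/s, ζ = 0.3

Compare the denominator to the standard form s^2 + 2ζωₙs + ωₙ².
ωₙ² = 9, so ωₙ = 3 rad/s.
2ζωₙ = 1.8, so ζ = 1.8/(2·3) = 0.3.
With ζ = 0.3 the response is underdamped.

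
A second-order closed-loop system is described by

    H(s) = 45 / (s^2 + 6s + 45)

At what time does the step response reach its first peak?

t_p ≈ 0.5236 s

Comparing s^2 + 6s + 45 to s^2 + 2ζωₙs + ωₙ²: ωₙ = √45 ≈ 6.708 rad/s and ζ = 6/(2·√45) ≈ 0.4472.
ζωₙ = 6/2 = 3, so ω_d = ωₙ√(1−ζ²) = √(ωₙ² − (ζωₙ)²) = √(45 − 3²) = √36 = 6 rad/s.
t_p = π/ω_d = π/6 ≈ 0.5236 s.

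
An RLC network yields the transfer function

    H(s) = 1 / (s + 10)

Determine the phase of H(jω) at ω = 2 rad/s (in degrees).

∠H(j2) ≈ -11.31°

At s = j2: numerator = 1, denominator = 10 + j2.
∠H = ∠num − ∠den = 0° − (11.310°) = -11.31°.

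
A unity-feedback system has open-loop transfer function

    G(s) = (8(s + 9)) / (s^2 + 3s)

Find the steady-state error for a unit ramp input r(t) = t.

e_ss = 0.04167

G(s) has one pole at the origin.
This is a Type 1 system. Kv = lim_{s→0} s·G(s) = 72/3 = 24.
e_ss = 1/Kv = 1/(24) = 1/24 ≈ 0.04167.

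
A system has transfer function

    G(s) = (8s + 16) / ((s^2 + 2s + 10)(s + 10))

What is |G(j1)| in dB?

Substitute s = j1: numerator = 16 + j8, denominator = 88 + j29.
|G(j1)| = |16 + j8| / |88 + j29| = 17.889 / 92.655 ≈ 0.1931.
In decibels: 20·log₁₀(0.1931) ≈ -14.3 dB.

|G(j1)|_dB ≈ -14.3 dB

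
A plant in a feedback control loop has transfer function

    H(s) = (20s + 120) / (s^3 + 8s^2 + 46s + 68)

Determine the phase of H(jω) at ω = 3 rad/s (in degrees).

∠H(j3) ≈ -65.50°

At s = j3: numerator = 120 + j60, denominator = -4 + j111.
∠H = ∠num − ∠den = 26.565° − (92.064°) = -65.50°.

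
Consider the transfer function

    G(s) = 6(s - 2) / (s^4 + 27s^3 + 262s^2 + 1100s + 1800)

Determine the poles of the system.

The poles are the roots of the denominator s^4 + 27s^3 + 262s^2 + 1100s + 1800 = 0.
Trying s = -9: the polynomial evaluates to 0, so (s + 9) is a factor.
Dividing out leaves s^3 + 18s^2 + 100s + 200 = 0.
This factors further as (s^2 + 8s + 20)(s + 10) = 0.

s = -4 + 2j, -4 - 2j, -9, -10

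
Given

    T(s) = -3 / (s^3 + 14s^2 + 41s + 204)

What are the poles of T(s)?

The poles are the roots of the denominator s^3 + 14s^2 + 41s + 204 = 0.
Trying s = -12: the polynomial evaluates to 0, so (s + 12) is a factor.
Dividing out leaves s^2 + 2s + 17 = 0.
The quadratic formula then gives s = -1 ± 4j.

s = -1 ± 4j, -12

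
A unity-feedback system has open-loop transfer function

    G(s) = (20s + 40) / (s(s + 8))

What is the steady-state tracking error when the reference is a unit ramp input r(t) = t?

G(s) has one pole at the origin.
This is a Type 1 system. Kv = lim_{s→0} s·G(s) = 40/8 = 5.
e_ss = 1/Kv = 1/(5) = 1/5 ≈ 0.2000.

e_ss = 0.2000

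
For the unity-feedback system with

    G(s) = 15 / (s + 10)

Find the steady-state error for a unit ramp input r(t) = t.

e_ss = ∞

G(s) has no poles at the origin.
This is a Type 0 system; Kv = lim_{s→0} s·G(s) = 0, so the steady-state error for a ramp input is infinite.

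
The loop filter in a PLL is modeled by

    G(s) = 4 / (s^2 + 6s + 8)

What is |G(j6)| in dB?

|G(j6)|_dB ≈ -21.1 dB

Substitute s = j6: numerator = 4, denominator = -28 + j36.
|G(j6)| = |4| / |-28 + j36| = 4 / 45.607 ≈ 0.08771.
In decibels: 20·log₁₀(0.08771) ≈ -21.1 dB.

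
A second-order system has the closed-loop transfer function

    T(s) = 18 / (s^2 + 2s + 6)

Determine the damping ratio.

ζ ≈ 0.4082

Compare the denominator to the standard form s^2 + 2ζωₙs + ωₙ².
ωₙ² = 6, so ωₙ = √6 ≈ 2.449 rad/s.
2ζωₙ = 2, so ζ = 2/(2·√6) ≈ 0.4082.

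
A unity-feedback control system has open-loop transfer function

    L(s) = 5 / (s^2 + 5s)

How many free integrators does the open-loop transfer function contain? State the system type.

Factor s from the denominator: s^2 + 5s = s·(s + 5).
There is 1 pole at the origin, so the system is Type 1.

Type 1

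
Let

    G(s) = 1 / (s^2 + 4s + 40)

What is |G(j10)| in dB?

Substitute s = j10: numerator = 1, denominator = -60 + j40.
|G(j10)| = |1| / |-60 + j40| = 1 / 72.111 ≈ 0.01387.
In decibels: 20·log₁₀(0.01387) ≈ -37.2 dB.

|G(j10)|_dB ≈ -37.2 dB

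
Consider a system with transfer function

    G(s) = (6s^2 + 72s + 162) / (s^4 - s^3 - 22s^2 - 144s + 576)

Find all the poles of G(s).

s = -4 ± 4j, 6, 3

The poles are the roots of the denominator s^4 - s^3 - 22s^2 - 144s + 576 = 0.
Trying s = 6: the polynomial evaluates to 0, so (s - 6) is a factor.
Dividing out leaves s^3 + 5s^2 + 8s - 96 = 0.
This factors further as (s^2 + 8s + 32)(s - 3) = 0.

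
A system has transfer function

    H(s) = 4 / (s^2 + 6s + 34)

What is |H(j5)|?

Substitute s = j5: numerator = 4, denominator = 9 + j30.
|H(j5)| = |4| / |9 + j30| = 4 / 31.321 ≈ 0.1277.

|H(j5)| ≈ 0.1277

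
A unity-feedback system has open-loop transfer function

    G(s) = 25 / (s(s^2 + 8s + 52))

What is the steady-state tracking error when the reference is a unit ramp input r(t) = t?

e_ss = 2.080

G(s) has one pole at the origin.
This is a Type 1 system. Kv = lim_{s→0} s·G(s) = 25/52.
e_ss = 1/Kv = 1/(25/52) = 52/25 ≈ 2.080.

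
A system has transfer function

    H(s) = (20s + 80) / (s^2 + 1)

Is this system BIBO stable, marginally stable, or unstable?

marginally stable

The denominator s^2 + 1 factors as (s^2 + 1), giving poles at s = j, -j.
Since the simple pole(s) at s = ±j lie on the jω-axis with none in the right half-plane, the system is marginally stable.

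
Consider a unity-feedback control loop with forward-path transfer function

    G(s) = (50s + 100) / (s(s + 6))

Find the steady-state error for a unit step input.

G(s) has one pole at the origin.
This is a Type 1 system; for a step input the steady-state error is zero.

e_ss = 0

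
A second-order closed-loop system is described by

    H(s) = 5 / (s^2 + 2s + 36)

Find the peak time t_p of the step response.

t_p ≈ 0.5310 s

Comparing s^2 + 2s + 36 to s^2 + 2ζωₙs + ωₙ²: ωₙ = 6 rad/s and ζ = 2/(2·6) ≈ 0.1667.
ζωₙ = 2/2 = 1, so ω_d = ωₙ√(1−ζ²) = √(ωₙ² − (ζωₙ)²) = √(36 − 1²) = √35 ≈ 5.916 rad/s.
t_p = π/ω_d = π/5.916 ≈ 0.5310 s.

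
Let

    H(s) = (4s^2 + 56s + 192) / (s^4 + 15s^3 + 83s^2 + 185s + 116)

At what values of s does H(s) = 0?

s = -8, -6

Set the numerator to zero: 4s^2 + 56s + 192 = 0, i.e. 4·(s^2 + 14s + 48) = 0.
Factoring: (s + 8)(s + 6) = 0.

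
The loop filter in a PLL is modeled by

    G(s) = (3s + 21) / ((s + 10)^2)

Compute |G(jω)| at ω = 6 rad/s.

|G(j6)| ≈ 0.2034

Substitute s = j6: numerator = 21 + j18, denominator = 64 + j120.
|G(j6)| = |21 + j18| / |64 + j120| = 27.659 / 136 ≈ 0.2034.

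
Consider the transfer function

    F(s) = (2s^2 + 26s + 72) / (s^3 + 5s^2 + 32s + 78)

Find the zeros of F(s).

s = -9, -4

Set the numerator to zero: 2s^2 + 26s + 72 = 0, i.e. 2·(s^2 + 13s + 36) = 0.
Factoring: (s + 9)(s + 4) = 0.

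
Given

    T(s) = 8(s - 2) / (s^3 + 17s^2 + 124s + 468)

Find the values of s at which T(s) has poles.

The poles are the roots of the denominator s^3 + 17s^2 + 124s + 468 = 0.
Trying s = -9: the polynomial evaluates to 0, so (s + 9) is a factor.
Dividing out leaves s^2 + 8s + 52 = 0.
The quadratic formula then gives s = -4 ± 6j.

s = -4 ± 6j, -9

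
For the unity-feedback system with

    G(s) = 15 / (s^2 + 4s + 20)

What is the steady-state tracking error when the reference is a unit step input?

G(s) has no poles at the origin.
This is a Type 0 system. Kp = lim_{s→0} G(s) = 15/20 = 3/4.
e_ss = 1/(1 + Kp) = 1/(1 + 3/4) = 4/7 ≈ 0.5714.

e_ss = 0.5714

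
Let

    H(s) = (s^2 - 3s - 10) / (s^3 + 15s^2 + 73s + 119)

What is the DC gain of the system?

Set s = 0: H(0) = (-10) / (119) = -10/119.

H(0) = -10/119 ≈ -0.08403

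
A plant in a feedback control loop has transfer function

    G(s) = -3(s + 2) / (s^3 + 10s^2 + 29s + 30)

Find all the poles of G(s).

s = -2 ± j, -6

The poles are the roots of the denominator s^3 + 10s^2 + 29s + 30 = 0.
Trying s = -6: the polynomial evaluates to 0, so (s + 6) is a factor.
Dividing out leaves s^2 + 4s + 5 = 0.
The quadratic formula then gives s = -2 ± 1j.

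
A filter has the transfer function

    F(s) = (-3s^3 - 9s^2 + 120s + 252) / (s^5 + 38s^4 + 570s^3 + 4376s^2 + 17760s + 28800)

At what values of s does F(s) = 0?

s = -7, 6, -2

Set the numerator to zero: -3s^3 - 9s^2 + 120s + 252 = 0, i.e. -3·(s^3 + 3s^2 - 40s - 84) = 0.
Factoring: (s + 7)(s - 6)(s + 2) = 0.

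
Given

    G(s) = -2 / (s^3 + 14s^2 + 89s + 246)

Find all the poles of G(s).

s = -4 ± 5j, -6

The poles are the roots of the denominator s^3 + 14s^2 + 89s + 246 = 0.
Trying s = -6: the polynomial evaluates to 0, so (s + 6) is a factor.
Dividing out leaves s^2 + 8s + 41 = 0.
The quadratic formula then gives s = -4 ± 5j.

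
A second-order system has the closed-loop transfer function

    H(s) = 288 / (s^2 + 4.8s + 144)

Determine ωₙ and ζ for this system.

Compare the denominator to the standard form s^2 + 2ζωₙs + ωₙ².
ωₙ² = 144, so ωₙ = 12 rad/s.
2ζωₙ = 4.8, so ζ = 4.8/(2·12) = 0.2.

ωₙ = 12 rad/s, ζ = 0.2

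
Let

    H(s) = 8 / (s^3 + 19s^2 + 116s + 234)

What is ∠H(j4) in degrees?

At s = j4: numerator = 8, denominator = -70 + j400.
∠H = ∠num − ∠den = 0° − (99.926°) = -99.93°.

∠H(j4) ≈ -99.93°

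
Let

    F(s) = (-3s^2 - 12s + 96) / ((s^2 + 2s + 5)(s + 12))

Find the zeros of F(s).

s = 4, -8

Set the numerator to zero: -3s^2 - 12s + 96 = 0, i.e. -3·(s^2 + 4s - 32) = 0.
Factoring: (s - 4)(s + 8) = 0.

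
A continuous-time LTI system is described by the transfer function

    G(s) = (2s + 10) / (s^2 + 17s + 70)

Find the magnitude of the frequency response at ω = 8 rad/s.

|G(j8)| ≈ 0.1386

Substitute s = j8: numerator = 10 + j16, denominator = 6 + j136.
|G(j8)| = |10 + j16| / |6 + j136| = 18.868 / 136.13 ≈ 0.1386.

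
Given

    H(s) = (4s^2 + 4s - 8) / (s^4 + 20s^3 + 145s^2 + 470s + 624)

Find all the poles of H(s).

The poles are the roots of the denominator s^4 + 20s^3 + 145s^2 + 470s + 624 = 0.
Trying s = -6: the polynomial evaluates to 0, so (s + 6) is a factor.
Dividing out leaves s^3 + 14s^2 + 61s + 104 = 0.
This factors further as (s^2 + 6s + 13)(s + 8) = 0.

s = -6, -3 + 2j, -3 - 2j, -8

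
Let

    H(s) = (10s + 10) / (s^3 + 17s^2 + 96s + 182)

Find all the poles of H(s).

The poles are the roots of the denominator s^3 + 17s^2 + 96s + 182 = 0.
Trying s = -7: the polynomial evaluates to 0, so (s + 7) is a factor.
Dividing out leaves s^2 + 10s + 26 = 0.
The quadratic formula then gives s = -5 ± 1j.

s = -5 ± j, -7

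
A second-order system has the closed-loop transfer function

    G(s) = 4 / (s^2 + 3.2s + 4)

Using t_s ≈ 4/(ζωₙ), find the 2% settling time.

Comparing s^2 + 3.2s + 4 to s^2 + 2ζωₙs + ωₙ²: ωₙ = 2 rad/s and ζ = 3.2/(2·2) = 0.8.
ζωₙ = 3.2/2 = 1.6, so t_s ≈ 4/(ζωₙ) = 4/1.6 = 2.500 s.

t_s ≈ 2.500 s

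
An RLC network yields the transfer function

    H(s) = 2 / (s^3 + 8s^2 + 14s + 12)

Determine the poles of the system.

s = -1 ± j, -6

The poles are the roots of the denominator s^3 + 8s^2 + 14s + 12 = 0.
Trying s = -6: the polynomial evaluates to 0, so (s + 6) is a factor.
Dividing out leaves s^2 + 2s + 2 = 0.
The quadratic formula then gives s = -1 ± 1j.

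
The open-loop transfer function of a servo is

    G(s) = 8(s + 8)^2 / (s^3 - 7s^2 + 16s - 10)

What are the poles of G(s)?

The poles are the roots of the denominator s^3 - 7s^2 + 16s - 10 = 0.
Trying s = 1: the polynomial evaluates to 0, so (s - 1) is a factor.
Dividing out leaves s^2 - 6s + 10 = 0.
The quadratic formula then gives s = 3 ± 1j.

s = 1, 3 + j, 3 - j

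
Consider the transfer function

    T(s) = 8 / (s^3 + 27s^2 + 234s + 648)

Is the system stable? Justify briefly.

The denominator s^3 + 27s^2 + 234s + 648 factors as (s + 6)(s + 12)(s + 9), giving poles at s = -6, -12, -9.
Since all poles lie strictly in the left half-plane, the system is stable.

stable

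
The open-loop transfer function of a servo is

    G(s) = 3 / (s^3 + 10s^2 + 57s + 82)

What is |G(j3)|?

Substitute s = j3: numerator = 3, denominator = -8 + j144.
|G(j3)| = |3| / |-8 + j144| = 3 / 144.22 ≈ 0.02080.

|G(j3)| ≈ 0.02080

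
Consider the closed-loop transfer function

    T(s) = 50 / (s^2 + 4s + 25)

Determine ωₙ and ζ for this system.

Compare the denominator to the standard form s^2 + 2ζωₙs + ωₙ².
ωₙ² = 25, so ωₙ = 5 rad/s.
2ζωₙ = 4, so ζ = 4/(2·5) = 0.4.

ωₙ = 5 rad/s, ζ = 0.4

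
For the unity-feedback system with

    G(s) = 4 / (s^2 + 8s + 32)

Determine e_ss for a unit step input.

G(s) has no poles at the origin.
This is a Type 0 system. Kp = lim_{s→0} G(s) = 4/32 = 1/8.
e_ss = 1/(1 + Kp) = 1/(1 + 1/8) = 8/9 ≈ 0.8889.

e_ss = 0.8889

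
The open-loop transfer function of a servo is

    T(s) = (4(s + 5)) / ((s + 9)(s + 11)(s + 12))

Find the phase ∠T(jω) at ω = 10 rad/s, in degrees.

∠T(j10) ≈ -66.66°

At s = j10: numerator = 20 + j40, denominator = -2012 + j2390.
∠T = ∠num − ∠den = 63.435° − (130.09°) = -66.66°.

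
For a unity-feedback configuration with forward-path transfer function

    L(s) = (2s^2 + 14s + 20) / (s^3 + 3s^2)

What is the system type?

Factor s from the denominator: s^3 + 3s^2 = s^2·(s + 3).
There are 2 poles at the origin, so the system is Type 2.

Type 2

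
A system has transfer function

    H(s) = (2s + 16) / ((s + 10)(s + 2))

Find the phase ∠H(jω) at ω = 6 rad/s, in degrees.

At s = j6: numerator = 16 + j12, denominator = -16 + j72.
∠H = ∠num − ∠den = 36.870° − (102.53°) = -65.66°.

∠H(j6) ≈ -65.66°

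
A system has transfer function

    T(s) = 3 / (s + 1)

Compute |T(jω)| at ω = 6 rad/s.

Substitute s = j6: numerator = 3, denominator = 1 + j6.
|T(j6)| = |3| / |1 + j6| = 3 / 6.0828 ≈ 0.4932.

|T(j6)| ≈ 0.4932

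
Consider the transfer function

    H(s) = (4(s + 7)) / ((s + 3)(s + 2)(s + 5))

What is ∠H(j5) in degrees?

∠H(j5) ≈ -136.7°

At s = j5: numerator = 28 + j20, denominator = -220 + j30.
∠H = ∠num − ∠den = 35.538° − (172.23°) = -136.7°.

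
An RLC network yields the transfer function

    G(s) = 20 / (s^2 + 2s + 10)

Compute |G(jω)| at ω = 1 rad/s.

|G(j1)| ≈ 2.169

Substitute s = j1: numerator = 20, denominator = 9 + j2.
|G(j1)| = |20| / |9 + j2| = 20 / 9.2195 ≈ 2.169.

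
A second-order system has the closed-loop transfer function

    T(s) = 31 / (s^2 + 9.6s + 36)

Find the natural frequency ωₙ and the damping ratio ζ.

ωₙ = 6 rad/s, ζ = 0.8

Compare the denominator to the standard form s^2 + 2ζωₙs + ωₙ².
ωₙ² = 36, so ωₙ = 6 rad/s.
2ζωₙ = 9.6, so ζ = 9.6/(2·6) = 0.8.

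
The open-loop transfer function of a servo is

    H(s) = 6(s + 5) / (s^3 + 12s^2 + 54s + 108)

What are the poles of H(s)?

s = -6, -3 + 3j, -3 - 3j

The poles are the roots of the denominator s^3 + 12s^2 + 54s + 108 = 0.
Trying s = -6: the polynomial evaluates to 0, so (s + 6) is a factor.
Dividing out leaves s^2 + 6s + 18 = 0.
The quadratic formula then gives s = -3 ± 3j.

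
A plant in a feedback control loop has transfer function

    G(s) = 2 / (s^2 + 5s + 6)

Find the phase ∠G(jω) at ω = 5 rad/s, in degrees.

∠G(j5) ≈ -127.2°

At s = j5: numerator = 2, denominator = -19 + j25.
∠G = ∠num − ∠den = 0° − (127.23°) = -127.2°.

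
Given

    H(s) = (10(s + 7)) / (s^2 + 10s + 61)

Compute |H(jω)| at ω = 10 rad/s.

Substitute s = j10: numerator = 70 + j100, denominator = -39 + j100.
|H(j10)| = |70 + j100| / |-39 + j100| = 122.07 / 107.34 ≈ 1.137.

|H(j10)| ≈ 1.137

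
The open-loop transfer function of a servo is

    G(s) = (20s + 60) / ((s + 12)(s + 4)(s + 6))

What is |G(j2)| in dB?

|G(j2)|_dB ≈ -13.6 dB

Substitute s = j2: numerator = 60 + j40, denominator = 200 + j280.
|G(j2)| = |60 + j40| / |200 + j280| = 72.111 / 344.09 ≈ 0.2096.
In decibels: 20·log₁₀(0.2096) ≈ -13.6 dB.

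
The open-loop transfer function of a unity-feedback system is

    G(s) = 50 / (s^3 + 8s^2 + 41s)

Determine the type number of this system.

The denominator has 1 factor of s at the origin (free integrator), so this is a Type 1 system.

Type 1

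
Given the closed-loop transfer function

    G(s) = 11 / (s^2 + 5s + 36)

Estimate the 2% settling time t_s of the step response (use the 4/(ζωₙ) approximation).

Comparing s^2 + 5s + 36 to s^2 + 2ζωₙs + ωₙ²: ωₙ = 6 rad/s and ζ = 5/(2·6) ≈ 0.4167.
ζωₙ = 5/2 = 2.5, so t_s ≈ 4/(ζωₙ) = 4/2.5 = 1.600 s.

t_s ≈ 1.600 s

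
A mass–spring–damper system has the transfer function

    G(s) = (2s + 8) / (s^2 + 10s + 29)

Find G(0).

Set s = 0: G(0) = (8) / (29) = 8/29.

G(0) = 8/29 ≈ 0.2759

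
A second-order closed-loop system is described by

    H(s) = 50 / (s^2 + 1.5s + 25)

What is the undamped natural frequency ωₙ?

ωₙ = 5 rad/s

Compare the denominator to the standard form s^2 + 2ζωₙs + ωₙ².
ωₙ² = 25, so ωₙ = 5 rad/s.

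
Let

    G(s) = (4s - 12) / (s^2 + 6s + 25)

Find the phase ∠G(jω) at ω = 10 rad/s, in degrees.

At s = j10: numerator = -12 + j40, denominator = -75 + j60.
∠G = ∠num − ∠den = 106.70° − (141.34°) = -34.64°.

∠G(j10) ≈ -34.64°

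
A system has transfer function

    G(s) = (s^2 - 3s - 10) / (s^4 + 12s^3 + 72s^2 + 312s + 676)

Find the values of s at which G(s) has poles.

The poles are the roots of the denominator s^4 + 12s^3 + 72s^2 + 312s + 676 = 0.
No real roots exist; factor into two real quadratics: (s^2 + 2s + 26)(s^2 + 10s + 26) = 0.
Each quadratic gives a conjugate pair via the quadratic formula.

s = -1 + 5j, -1 - 5j, -5 + j, -5 - j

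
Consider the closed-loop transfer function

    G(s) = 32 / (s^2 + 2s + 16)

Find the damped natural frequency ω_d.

Comparing s^2 + 2s + 16 to s^2 + 2ζωₙs + ωₙ²: ωₙ = 4 rad/s and ζ = 2/(2·4) = 0.25.
ζωₙ = 2/2 = 1, so ω_d = ωₙ√(1−ζ²) = √(ωₙ² − (ζωₙ)²) = √(16 − 1²) = √15 ≈ 3.873 rad/s.

ω_d ≈ 3.873 rad/s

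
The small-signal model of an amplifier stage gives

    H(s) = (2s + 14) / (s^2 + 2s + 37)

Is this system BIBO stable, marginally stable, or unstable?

The poles can be read from the denominator factors: s = -1 + 6j, -1 - 6j.
Since all poles lie strictly in the left half-plane, the system is stable.

stable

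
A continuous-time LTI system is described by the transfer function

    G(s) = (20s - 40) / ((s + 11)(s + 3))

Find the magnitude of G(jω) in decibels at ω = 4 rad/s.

|G(j4)|_dB ≈ 3.68 dB

Substitute s = j4: numerator = -40 + j80, denominator = 17 + j56.
|G(j4)| = |-40 + j80| / |17 + j56| = 89.443 / 58.523 ≈ 1.528.
In decibels: 20·log₁₀(1.528) ≈ 3.68 dB.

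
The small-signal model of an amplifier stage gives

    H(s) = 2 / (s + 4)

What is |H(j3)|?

|H(j3)| = 0.4000

Substitute s = j3: numerator = 2, denominator = 4 + j3.
|H(j3)| = |2| / |4 + j3| = 2 / 5 = 0.4000.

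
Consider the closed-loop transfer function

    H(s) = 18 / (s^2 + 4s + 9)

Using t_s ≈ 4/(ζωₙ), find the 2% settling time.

t_s ≈ 2 s

Comparing s^2 + 4s + 9 to s^2 + 2ζωₙs + ωₙ²: ωₙ = 3 rad/s and ζ = 4/(2·3) ≈ 0.6667.
ζωₙ = 4/2 = 2, so t_s ≈ 4/(ζωₙ) = 4/2 = 2 s.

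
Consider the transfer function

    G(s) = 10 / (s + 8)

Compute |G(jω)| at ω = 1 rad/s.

|G(j1)| ≈ 1.240

Substitute s = j1: numerator = 10, denominator = 8 + j1.
|G(j1)| = |10| / |8 + j1| = 10 / 8.0623 ≈ 1.240.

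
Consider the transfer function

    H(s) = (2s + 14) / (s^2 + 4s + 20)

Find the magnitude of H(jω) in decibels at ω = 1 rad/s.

Substitute s = j1: numerator = 14 + j2, denominator = 19 + j4.
|H(j1)| = |14 + j2| / |19 + j4| = 14.142 / 19.416 ≈ 0.7284.
In decibels: 20·log₁₀(0.7284) ≈ -2.75 dB.

|H(j1)|_dB ≈ -2.75 dB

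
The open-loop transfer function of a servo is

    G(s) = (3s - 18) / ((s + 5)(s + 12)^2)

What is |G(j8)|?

Substitute s = j8: numerator = -18 + j24, denominator = -1136 + j1600.
|G(j8)| = |-18 + j24| / |-1136 + j1600| = 30 / 1962.3 ≈ 0.01529.

|G(j8)| ≈ 0.01529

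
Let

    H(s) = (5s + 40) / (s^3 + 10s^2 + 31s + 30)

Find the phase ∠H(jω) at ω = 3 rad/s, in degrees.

At s = j3: numerator = 40 + j15, denominator = -60 + j66.
∠H = ∠num − ∠den = 20.556° − (132.27°) = -111.7°.

∠H(j3) ≈ -111.7°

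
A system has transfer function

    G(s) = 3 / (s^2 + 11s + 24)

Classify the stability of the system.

stable

The denominator s^2 + 11s + 24 factors as (s + 3)(s + 8), giving poles at s = -3, -8.
Since all poles lie strictly in the left half-plane, the system is stable.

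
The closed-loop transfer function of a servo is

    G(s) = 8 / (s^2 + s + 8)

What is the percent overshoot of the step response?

Comparing s^2 + s + 8 to s^2 + 2ζωₙs + ωₙ²: ωₙ = √8 ≈ 2.828 rad/s and ζ = 1/(2·√8) ≈ 0.1768.
%OS = 100·exp(−πζ/√(1−ζ²)) = 100·exp(−π·0.1768/√(1−0.1768²)) ≈ 56.9%.

%OS ≈ 56.9%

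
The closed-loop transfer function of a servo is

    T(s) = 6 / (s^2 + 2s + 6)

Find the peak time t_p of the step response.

t_p ≈ 1.405 s

Comparing s^2 + 2s + 6 to s^2 + 2ζωₙs + ωₙ²: ωₙ = √6 ≈ 2.449 rad/s and ζ = 2/(2·√6) ≈ 0.4082.
ζωₙ = 2/2 = 1, so ω_d = ωₙ√(1−ζ²) = √(ωₙ² − (ζωₙ)²) = √(6 − 1²) = √5 ≈ 2.236 rad/s.
t_p = π/ω_d = π/2.236 ≈ 1.405 s.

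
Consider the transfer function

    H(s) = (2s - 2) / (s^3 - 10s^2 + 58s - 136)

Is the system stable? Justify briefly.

The denominator s^3 - 10s^2 + 58s - 136 factors as (s^2 - 6s + 34)(s - 4), giving poles at s = 3 ± 5j, 4.
Since the pole(s) at s = 3 + 5j, 3 - 5j, 4 lie in the right half-plane, the system is unstable.

unstable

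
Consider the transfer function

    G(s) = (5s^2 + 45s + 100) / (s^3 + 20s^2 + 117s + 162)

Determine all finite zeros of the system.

s = -5, -4

Set the numerator to zero: 5s^2 + 45s + 100 = 0, i.e. 5·(s^2 + 9s + 20) = 0.
Factoring: (s + 5)(s + 4) = 0.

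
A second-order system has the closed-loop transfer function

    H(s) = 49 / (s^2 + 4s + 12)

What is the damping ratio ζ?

ζ ≈ 0.5774

Compare the denominator to the standard form s^2 + 2ζωₙs + ωₙ².
ωₙ² = 12, so ωₙ = √12 ≈ 3.464 rad/s.
2ζωₙ = 4, so ζ = 4/(2·√12) ≈ 0.5774.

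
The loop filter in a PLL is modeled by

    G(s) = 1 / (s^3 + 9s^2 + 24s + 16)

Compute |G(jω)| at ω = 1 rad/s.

Substitute s = j1: numerator = 1, denominator = 7 + j23.
|G(j1)| = |1| / |7 + j23| = 1 / 24.042 ≈ 0.04159.

|G(j1)| ≈ 0.04159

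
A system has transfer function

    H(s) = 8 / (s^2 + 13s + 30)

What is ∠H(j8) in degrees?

At s = j8: numerator = 8, denominator = -34 + j104.
∠H = ∠num − ∠den = 0° − (108.10°) = -108.1°.

∠H(j8) ≈ -108.1°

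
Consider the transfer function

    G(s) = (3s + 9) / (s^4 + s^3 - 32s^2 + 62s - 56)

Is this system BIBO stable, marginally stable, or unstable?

unstable

The denominator s^4 + s^3 - 32s^2 + 62s - 56 factors as (s - 4)(s^2 - 2s + 2)(s + 7), giving poles at s = 4, 1 ± j, -7.
Since the pole(s) at s = 4, 1 ± j lie in the right half-plane, the system is unstable.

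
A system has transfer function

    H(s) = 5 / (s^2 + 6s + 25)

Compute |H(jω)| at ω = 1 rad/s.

Substitute s = j1: numerator = 5, denominator = 24 + j6.
|H(j1)| = |5| / |24 + j6| = 5 / 24.739 ≈ 0.2021.

|H(j1)| ≈ 0.2021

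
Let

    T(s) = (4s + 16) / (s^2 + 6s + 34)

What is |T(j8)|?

Substitute s = j8: numerator = 16 + j32, denominator = -30 + j48.
|T(j8)| = |16 + j32| / |-30 + j48| = 35.777 / 56.604 ≈ 0.6321.

|T(j8)| ≈ 0.6321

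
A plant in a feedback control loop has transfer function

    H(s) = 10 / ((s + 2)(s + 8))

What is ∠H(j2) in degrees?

∠H(j2) ≈ -59.04°

At s = j2: numerator = 10, denominator = 12 + j20.
∠H = ∠num − ∠den = 0° − (59.036°) = -59.04°.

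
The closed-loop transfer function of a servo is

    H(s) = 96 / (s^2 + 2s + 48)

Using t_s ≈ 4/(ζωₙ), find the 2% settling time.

Comparing s^2 + 2s + 48 to s^2 + 2ζωₙs + ωₙ²: ωₙ = √48 ≈ 6.928 rad/s and ζ = 2/(2·√48) ≈ 0.1443.
ζωₙ = 2/2 = 1, so t_s ≈ 4/(ζωₙ) = 4/1 = 4 s.

t_s ≈ 4 s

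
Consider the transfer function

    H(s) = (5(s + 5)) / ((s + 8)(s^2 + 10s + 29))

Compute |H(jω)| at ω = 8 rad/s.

Substitute s = j8: numerator = 25 + j40, denominator = -920 + j360.
|H(j8)| = |25 + j40| / |-920 + j360| = 47.170 / 987.93 ≈ 0.04775.

|H(j8)| ≈ 0.04775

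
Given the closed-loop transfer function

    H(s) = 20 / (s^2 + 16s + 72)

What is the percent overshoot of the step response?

Comparing s^2 + 16s + 72 to s^2 + 2ζωₙs + ωₙ²: ωₙ = √72 ≈ 8.485 rad/s and ζ = 16/(2·√72) ≈ 0.9428.
%OS = 100·exp(−πζ/√(1−ζ²)) = 100·exp(−π·0.9428/√(1−0.9428²)) ≈ 0.0138%.

%OS ≈ 0.0138%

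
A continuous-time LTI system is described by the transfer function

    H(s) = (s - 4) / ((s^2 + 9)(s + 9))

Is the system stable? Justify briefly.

The poles can be read from the denominator factors: s = 3j, -3j, -9.
Since the simple pole(s) at s = 3j, -3j lie on the jω-axis with none in the right half-plane, the system is marginally stable.

marginally stable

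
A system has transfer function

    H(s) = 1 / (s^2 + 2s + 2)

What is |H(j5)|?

Substitute s = j5: numerator = 1, denominator = -23 + j10.
|H(j5)| = |1| / |-23 + j10| = 1 / 25.080 ≈ 0.03987.

|H(j5)| ≈ 0.03987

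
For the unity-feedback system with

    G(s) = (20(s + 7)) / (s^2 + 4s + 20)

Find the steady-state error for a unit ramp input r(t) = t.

e_ss = ∞

G(s) has no poles at the origin.
This is a Type 0 system; Kv = lim_{s→0} s·G(s) = 0, so the steady-state error for a ramp input is infinite.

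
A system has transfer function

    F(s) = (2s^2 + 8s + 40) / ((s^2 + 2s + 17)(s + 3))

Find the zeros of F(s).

Set the numerator to zero: 2s^2 + 8s + 40 = 0, i.e. 2·(s^2 + 4s + 20) = 0.
Factoring: (s^2 + 4s + 20) = 0.

s = -2 ± 4j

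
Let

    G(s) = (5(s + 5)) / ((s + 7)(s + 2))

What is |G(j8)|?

Substitute s = j8: numerator = 25 + j40, denominator = -50 + j72.
|G(j8)| = |25 + j40| / |-50 + j72| = 47.170 / 87.658 ≈ 0.5381.

|G(j8)| ≈ 0.5381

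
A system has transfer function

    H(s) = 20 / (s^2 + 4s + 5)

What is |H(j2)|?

Substitute s = j2: numerator = 20, denominator = 1 + j8.
|H(j2)| = |20| / |1 + j8| = 20 / 8.0623 ≈ 2.481.

|H(j2)| ≈ 2.481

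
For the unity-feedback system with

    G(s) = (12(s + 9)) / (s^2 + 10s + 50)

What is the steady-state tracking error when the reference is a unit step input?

e_ss = 0.3165

G(s) has no poles at the origin.
This is a Type 0 system. Kp = lim_{s→0} G(s) = 108/50 = 54/25.
e_ss = 1/(1 + Kp) = 1/(1 + 54/25) = 25/79 ≈ 0.3165.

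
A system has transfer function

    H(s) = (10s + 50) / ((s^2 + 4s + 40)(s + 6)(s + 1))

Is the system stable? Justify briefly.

The poles can be read from the denominator factors: s = -2 ± 6j, -6, -1.
Since all poles lie strictly in the left half-plane, the system is stable.

stable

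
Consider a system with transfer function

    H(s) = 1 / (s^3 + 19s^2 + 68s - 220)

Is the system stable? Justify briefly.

unstable

The denominator s^3 + 19s^2 + 68s - 220 factors as (s + 10)(s - 2)(s + 11), giving poles at s = -10, 2, -11.
Since the pole(s) at s = 2 lie in the right half-plane, the system is unstable.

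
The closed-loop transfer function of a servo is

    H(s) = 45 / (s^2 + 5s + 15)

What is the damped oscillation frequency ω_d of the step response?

Comparing s^2 + 5s + 15 to s^2 + 2ζωₙs + ωₙ²: ωₙ = √15 ≈ 3.873 rad/s and ζ = 5/(2·√15) ≈ 0.6455.
ζωₙ = 5/2 = 2.5, so ω_d = ωₙ√(1−ζ²) = √(ωₙ² − (ζωₙ)²) = √(15 − 2.5²) = √8.75 ≈ 2.958 rad/s.

ω_d ≈ 2.958 rad/s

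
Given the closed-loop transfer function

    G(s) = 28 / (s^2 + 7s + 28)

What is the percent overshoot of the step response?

%OS ≈ 6.26%

Comparing s^2 + 7s + 28 to s^2 + 2ζωₙs + ωₙ²: ωₙ = √28 ≈ 5.292 rad/s and ζ = 7/(2·√28) ≈ 0.6614.
%OS = 100·exp(−πζ/√(1−ζ²)) = 100·exp(−π·0.6614/√(1−0.6614²)) ≈ 6.26%.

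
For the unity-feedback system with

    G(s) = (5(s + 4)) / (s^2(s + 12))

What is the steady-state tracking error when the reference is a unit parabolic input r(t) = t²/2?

G(s) has 2 poles at the origin.
This is a Type 2 system. Ka = lim_{s→0} s^2·G(s) = 20/12 = 5/3.
e_ss = 1/Ka = 1/(5/3) = 3/5 ≈ 0.6000.

e_ss = 0.6000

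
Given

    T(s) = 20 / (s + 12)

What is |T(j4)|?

Substitute s = j4: numerator = 20, denominator = 12 + j4.
|T(j4)| = |20| / |12 + j4| = 20 / 12.649 ≈ 1.581.

|T(j4)| ≈ 1.581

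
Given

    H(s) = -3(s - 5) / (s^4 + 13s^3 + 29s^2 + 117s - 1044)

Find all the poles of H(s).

s = -2 + 5j, -2 - 5j, -12, 3

The poles are the roots of the denominator s^4 + 13s^3 + 29s^2 + 117s - 1044 = 0.
Trying s = -12: the polynomial evaluates to 0, so (s + 12) is a factor.
Dividing out leaves s^3 + s^2 + 17s - 87 = 0.
This factors further as (s^2 + 4s + 29)(s - 3) = 0.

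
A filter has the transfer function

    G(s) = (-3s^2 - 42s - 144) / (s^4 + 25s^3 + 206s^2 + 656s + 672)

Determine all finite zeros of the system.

s = -8, -6

Set the numerator to zero: -3s^2 - 42s - 144 = 0, i.e. -3·(s^2 + 14s + 48) = 0.
Factoring: (s + 8)(s + 6) = 0.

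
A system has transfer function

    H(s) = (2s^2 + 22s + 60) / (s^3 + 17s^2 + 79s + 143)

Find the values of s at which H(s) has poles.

s = -11, -3 + 2j, -3 - 2j

The poles are the roots of the denominator s^3 + 17s^2 + 79s + 143 = 0.
Trying s = -11: the polynomial evaluates to 0, so (s + 11) is a factor.
Dividing out leaves s^2 + 6s + 13 = 0.
The quadratic formula then gives s = -3 ± 2j.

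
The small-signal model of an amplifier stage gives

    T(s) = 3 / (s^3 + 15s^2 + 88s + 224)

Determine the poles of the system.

The poles are the roots of the denominator s^3 + 15s^2 + 88s + 224 = 0.
Trying s = -7: the polynomial evaluates to 0, so (s + 7) is a factor.
Dividing out leaves s^2 + 8s + 32 = 0.
The quadratic formula then gives s = -4 ± 4j.

s = -4 + 4j, -4 - 4j, -7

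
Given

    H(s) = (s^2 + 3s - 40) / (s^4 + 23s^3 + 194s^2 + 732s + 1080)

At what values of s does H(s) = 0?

Set the numerator to zero: s^2 + 3s - 40 = 0.
Factoring: (s - 5)(s + 8) = 0.

s = 5, -8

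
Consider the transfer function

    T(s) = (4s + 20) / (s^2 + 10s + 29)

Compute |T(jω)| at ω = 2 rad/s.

Substitute s = j2: numerator = 20 + j8, denominator = 25 + j20.
|T(j2)| = |20 + j8| / |25 + j20| = 21.541 / 32.016 ≈ 0.6728.

|T(j2)| ≈ 0.6728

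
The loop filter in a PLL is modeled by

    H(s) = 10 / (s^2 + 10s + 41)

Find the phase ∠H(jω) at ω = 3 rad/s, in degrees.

At s = j3: numerator = 10, denominator = 32 + j30.
∠H = ∠num − ∠den = 0° − (43.152°) = -43.15°.

∠H(j3) ≈ -43.15°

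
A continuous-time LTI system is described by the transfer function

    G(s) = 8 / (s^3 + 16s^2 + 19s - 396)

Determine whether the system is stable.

The denominator s^3 + 16s^2 + 19s - 396 factors as (s + 9)(s + 11)(s - 4), giving poles at s = -9, -11, 4.
Since the pole(s) at s = 4 lie in the right half-plane, the system is unstable.

unstable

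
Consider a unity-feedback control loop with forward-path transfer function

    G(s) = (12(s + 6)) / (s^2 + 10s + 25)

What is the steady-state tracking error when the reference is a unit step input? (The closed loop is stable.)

G(s) has no poles at the origin.
This is a Type 0 system. Kp = lim_{s→0} G(s) = 72/25.
e_ss = 1/(1 + Kp) = 1/(1 + 72/25) = 25/97 ≈ 0.2577.

e_ss = 0.2577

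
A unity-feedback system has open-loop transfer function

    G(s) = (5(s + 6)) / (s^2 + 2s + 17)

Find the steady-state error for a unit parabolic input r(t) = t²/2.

G(s) has no poles at the origin.
This is a Type 0 system; Ka = lim_{s→0} s^2·G(s) = 0, so the steady-state error for a parabola input is infinite.

e_ss = ∞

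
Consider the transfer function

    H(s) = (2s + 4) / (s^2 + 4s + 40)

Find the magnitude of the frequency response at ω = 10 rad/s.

Substitute s = j10: numerator = 4 + j20, denominator = -60 + j40.
|H(j10)| = |4 + j20| / |-60 + j40| = 20.396 / 72.111 ≈ 0.2828.

|H(j10)| ≈ 0.2828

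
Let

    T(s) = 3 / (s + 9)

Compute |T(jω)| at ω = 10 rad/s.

|T(j10)| ≈ 0.2230

Substitute s = j10: numerator = 3, denominator = 9 + j10.
|T(j10)| = |3| / |9 + j10| = 3 / 13.454 ≈ 0.2230.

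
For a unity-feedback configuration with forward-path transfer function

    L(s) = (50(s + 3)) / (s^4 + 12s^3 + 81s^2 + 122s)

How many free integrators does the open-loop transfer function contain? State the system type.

The denominator has 1 factor of s at the origin (free integrator), so this is a Type 1 system.

Type 1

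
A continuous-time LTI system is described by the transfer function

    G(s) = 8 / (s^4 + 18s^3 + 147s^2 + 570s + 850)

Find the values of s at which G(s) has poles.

The poles are the roots of the denominator s^4 + 18s^3 + 147s^2 + 570s + 850 = 0.
No real roots exist; factor into two real quadratics: (s^2 + 8s + 17)(s^2 + 10s + 50) = 0.
Each quadratic gives a conjugate pair via the quadratic formula.

s = -4 ± j, -5 ± 5j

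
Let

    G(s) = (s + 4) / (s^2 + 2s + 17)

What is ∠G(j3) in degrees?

At s = j3: numerator = 4 + j3, denominator = 8 + j6.
∠G = ∠num − ∠den = 36.870° − (36.870°) = 0°.

∠G(j3) ≈ 0°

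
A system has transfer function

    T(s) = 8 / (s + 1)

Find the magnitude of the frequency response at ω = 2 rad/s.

Substitute s = j2: numerator = 8, denominator = 1 + j2.
|T(j2)| = |8| / |1 + j2| = 8 / 2.2361 ≈ 3.578.

|T(j2)| ≈ 3.578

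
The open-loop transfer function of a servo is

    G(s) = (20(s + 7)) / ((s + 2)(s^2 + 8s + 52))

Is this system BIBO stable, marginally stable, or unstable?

The poles can be read from the denominator factors: s = -2, -4 ± 6j.
Since all poles lie strictly in the left half-plane, the system is stable.

stable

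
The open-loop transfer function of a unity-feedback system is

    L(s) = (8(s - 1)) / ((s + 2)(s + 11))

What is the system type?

The denominator has no factor of s at the origin — no free integrator — so this is a Type 0 system.

Type 0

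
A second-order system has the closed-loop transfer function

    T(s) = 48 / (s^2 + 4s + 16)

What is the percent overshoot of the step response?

Comparing s^2 + 4s + 16 to s^2 + 2ζωₙs + ωₙ²: ωₙ = 4 rad/s and ζ = 4/(2·4) = 0.5.
%OS = 100·exp(−πζ/√(1−ζ²)) = 100·exp(−π·0.5/√(1−0.5²)) ≈ 16.3%.

%OS ≈ 16.3%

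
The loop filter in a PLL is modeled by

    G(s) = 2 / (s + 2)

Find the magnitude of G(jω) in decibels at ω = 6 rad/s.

|G(j6)|_dB ≈ -10 dB

Substitute s = j6: numerator = 2, denominator = 2 + j6.
|G(j6)| = |2| / |2 + j6| = 2 / 6.3246 ≈ 0.3162.
In decibels: 20·log₁₀(0.3162) ≈ -10 dB.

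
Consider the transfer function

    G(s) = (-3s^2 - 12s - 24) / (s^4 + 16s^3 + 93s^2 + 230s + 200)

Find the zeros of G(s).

Set the numerator to zero: -3s^2 - 12s - 24 = 0, i.e. -3·(s^2 + 4s + 8) = 0.
Factoring: (s^2 + 4s + 8) = 0.

s = -2 ± 2j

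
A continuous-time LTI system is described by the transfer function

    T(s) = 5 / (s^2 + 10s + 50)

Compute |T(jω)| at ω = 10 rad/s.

|T(j10)| ≈ 0.04472

Substitute s = j10: numerator = 5, denominator = -50 + j100.
|T(j10)| = |5| / |-50 + j100| = 5 / 111.80 ≈ 0.04472.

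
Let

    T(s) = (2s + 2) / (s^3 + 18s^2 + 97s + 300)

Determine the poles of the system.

s = -12, -3 + 4j, -3 - 4j

The poles are the roots of the denominator s^3 + 18s^2 + 97s + 300 = 0.
Trying s = -12: the polynomial evaluates to 0, so (s + 12) is a factor.
Dividing out leaves s^2 + 6s + 25 = 0.
The quadratic formula then gives s = -3 ± 4j.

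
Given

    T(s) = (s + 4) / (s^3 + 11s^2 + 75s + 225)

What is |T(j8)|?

|T(j8)| ≈ 0.01837

Substitute s = j8: numerator = 4 + j8, denominator = -479 + j88.
|T(j8)| = |4 + j8| / |-479 + j88| = 8.9443 / 487.02 ≈ 0.01837.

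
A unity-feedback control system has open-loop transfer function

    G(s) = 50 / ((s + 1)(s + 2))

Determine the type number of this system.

The denominator has no factor of s at the origin — no free integrator — so this is a Type 0 system.

Type 0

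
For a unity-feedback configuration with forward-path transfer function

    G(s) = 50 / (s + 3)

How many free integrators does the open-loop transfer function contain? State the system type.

Type 0

The denominator has no factor of s at the origin — no free integrator — so this is a Type 0 system.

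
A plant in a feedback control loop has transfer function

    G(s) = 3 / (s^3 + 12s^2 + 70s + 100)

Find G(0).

G(0) = 3/100 ≈ 0.03000

Set s = 0: G(0) = (3) / (100) = 3/100.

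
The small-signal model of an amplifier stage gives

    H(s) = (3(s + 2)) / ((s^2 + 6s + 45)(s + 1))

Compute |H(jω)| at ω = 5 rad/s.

Substitute s = j5: numerator = 6 + j15, denominator = -130 + j130.
|H(j5)| = |6 + j15| / |-130 + j130| = 16.155 / 183.85 ≈ 0.08787.

|H(j5)| ≈ 0.08787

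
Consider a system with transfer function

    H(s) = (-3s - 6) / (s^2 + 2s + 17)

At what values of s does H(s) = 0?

s = -2

Set the numerator to zero: -3s - 6 = 0, i.e. -3·(s + 2) = 0.
So s = -2.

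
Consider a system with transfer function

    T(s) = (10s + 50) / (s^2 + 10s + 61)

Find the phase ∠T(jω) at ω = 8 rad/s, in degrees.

At s = j8: numerator = 50 + j80, denominator = -3 + j80.
∠T = ∠num − ∠den = 57.995° − (92.148°) = -34.15°.

∠T(j8) ≈ -34.15°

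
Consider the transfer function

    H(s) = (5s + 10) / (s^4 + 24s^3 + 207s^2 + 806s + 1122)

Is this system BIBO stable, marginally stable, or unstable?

stable

The denominator s^4 + 24s^3 + 207s^2 + 806s + 1122 factors as (s^2 + 10s + 34)(s + 11)(s + 3), giving poles at s = -5 ± 3j, -11, -3.
Since all poles lie strictly in the left half-plane, the system is stable.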